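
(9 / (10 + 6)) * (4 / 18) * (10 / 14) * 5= 0.45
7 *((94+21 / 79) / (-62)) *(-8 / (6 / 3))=104258 / 2449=42.57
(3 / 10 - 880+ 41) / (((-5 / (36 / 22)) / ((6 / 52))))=226449 / 7150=31.67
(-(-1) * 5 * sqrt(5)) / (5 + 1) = 5 * sqrt(5) / 6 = 1.86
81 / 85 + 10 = 931 / 85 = 10.95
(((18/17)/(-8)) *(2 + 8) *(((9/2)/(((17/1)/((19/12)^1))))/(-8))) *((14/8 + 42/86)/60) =65835/25450496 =0.00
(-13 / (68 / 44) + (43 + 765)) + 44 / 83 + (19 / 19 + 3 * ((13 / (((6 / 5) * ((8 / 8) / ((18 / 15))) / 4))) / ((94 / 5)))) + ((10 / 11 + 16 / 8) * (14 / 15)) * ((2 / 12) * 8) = 813.04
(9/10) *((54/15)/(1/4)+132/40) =1593/100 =15.93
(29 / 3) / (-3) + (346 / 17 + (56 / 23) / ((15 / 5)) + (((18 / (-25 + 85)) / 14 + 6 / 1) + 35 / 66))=132739597 / 5419260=24.49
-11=-11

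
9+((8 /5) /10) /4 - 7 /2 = 277 /50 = 5.54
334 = 334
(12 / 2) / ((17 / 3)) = 18 / 17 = 1.06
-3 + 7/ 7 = -2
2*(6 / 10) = 6 / 5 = 1.20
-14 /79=-0.18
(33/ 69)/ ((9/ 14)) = 154/ 207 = 0.74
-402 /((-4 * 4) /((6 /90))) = 67 /40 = 1.68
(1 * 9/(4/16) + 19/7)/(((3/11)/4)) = 11924/21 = 567.81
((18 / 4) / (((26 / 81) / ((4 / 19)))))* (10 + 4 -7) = 5103 / 247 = 20.66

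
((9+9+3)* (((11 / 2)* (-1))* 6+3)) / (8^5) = -0.02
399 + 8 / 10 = 1999 / 5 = 399.80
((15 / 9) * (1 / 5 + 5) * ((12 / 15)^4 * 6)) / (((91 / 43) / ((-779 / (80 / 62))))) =-132916096 / 21875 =-6076.16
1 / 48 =0.02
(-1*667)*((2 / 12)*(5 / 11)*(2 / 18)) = -3335 / 594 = -5.61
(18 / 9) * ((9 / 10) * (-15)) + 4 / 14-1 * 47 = -516 / 7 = -73.71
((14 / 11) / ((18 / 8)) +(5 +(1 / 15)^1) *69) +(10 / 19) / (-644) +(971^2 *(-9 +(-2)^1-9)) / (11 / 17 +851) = -8381157973073 / 384608070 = -21791.43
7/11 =0.64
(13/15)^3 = 2197/3375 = 0.65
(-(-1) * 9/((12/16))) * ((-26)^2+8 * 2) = 8304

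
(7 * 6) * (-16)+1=-671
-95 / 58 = -1.64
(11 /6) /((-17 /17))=-11 /6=-1.83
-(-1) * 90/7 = 90/7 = 12.86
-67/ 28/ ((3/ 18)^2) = -603/ 7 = -86.14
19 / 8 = 2.38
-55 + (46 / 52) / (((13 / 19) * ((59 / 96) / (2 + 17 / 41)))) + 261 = 86291690 / 408811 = 211.08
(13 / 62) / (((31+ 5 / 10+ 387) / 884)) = 11492 / 25947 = 0.44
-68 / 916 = -0.07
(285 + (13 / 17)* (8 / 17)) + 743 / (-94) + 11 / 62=116903771 / 421073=277.63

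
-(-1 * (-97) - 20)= -77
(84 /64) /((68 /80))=105 /68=1.54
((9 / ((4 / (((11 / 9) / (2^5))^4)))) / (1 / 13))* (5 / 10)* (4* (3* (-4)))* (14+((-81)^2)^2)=-8193214212755 / 127401984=-64309.94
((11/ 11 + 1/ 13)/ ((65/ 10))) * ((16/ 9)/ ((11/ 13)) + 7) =25228/ 16731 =1.51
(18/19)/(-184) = -9/1748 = -0.01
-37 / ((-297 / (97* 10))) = 35890 / 297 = 120.84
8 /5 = 1.60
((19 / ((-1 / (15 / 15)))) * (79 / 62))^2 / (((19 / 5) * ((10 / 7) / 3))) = 2490159 / 7688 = 323.90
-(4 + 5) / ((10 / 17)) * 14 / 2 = -107.10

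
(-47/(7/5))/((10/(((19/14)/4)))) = -893/784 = -1.14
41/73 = 0.56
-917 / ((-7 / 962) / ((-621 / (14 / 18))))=-100619565.43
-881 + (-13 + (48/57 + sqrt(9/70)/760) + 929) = 3 * sqrt(70)/53200 + 681/19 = 35.84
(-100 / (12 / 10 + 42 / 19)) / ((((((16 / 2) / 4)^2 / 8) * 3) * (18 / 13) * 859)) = -30875 / 1878633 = -0.02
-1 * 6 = -6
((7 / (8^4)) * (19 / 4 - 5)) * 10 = -35 / 8192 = -0.00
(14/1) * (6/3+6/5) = 224/5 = 44.80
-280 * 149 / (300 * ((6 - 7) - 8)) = 2086 / 135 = 15.45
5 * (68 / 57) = 340 / 57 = 5.96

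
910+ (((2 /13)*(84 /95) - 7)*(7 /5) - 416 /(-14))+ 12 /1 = 40722477 /43225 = 942.10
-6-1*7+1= -12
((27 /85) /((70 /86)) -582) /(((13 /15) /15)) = -15572601 /1547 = -10066.32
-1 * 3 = -3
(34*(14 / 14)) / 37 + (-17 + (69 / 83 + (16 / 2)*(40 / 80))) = -34548 / 3071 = -11.25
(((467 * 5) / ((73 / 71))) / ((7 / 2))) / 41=331570 / 20951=15.83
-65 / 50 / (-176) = 13 / 1760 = 0.01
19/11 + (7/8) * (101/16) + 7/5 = 60901/7040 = 8.65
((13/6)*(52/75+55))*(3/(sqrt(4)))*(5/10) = 54301/600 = 90.50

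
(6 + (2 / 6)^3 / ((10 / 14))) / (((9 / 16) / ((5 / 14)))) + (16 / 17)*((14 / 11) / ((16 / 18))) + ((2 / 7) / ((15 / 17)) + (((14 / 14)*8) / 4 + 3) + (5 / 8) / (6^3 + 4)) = 76462223 / 7270560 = 10.52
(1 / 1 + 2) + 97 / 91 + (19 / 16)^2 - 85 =-1852589 / 23296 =-79.52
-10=-10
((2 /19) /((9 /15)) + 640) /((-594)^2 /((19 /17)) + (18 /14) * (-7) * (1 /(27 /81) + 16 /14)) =51086 /25189515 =0.00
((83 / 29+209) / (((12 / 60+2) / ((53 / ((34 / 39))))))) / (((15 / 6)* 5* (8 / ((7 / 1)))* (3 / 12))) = 44448768 / 27115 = 1639.27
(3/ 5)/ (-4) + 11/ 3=211/ 60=3.52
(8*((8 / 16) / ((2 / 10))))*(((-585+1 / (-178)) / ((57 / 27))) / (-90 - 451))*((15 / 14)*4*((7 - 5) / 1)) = 562307400 / 6403817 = 87.81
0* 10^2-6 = -6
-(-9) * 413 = 3717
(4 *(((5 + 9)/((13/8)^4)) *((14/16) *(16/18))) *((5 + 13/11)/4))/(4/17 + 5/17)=464027648/25447851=18.23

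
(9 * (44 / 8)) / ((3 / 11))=363 / 2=181.50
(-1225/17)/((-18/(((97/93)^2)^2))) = 108448369225/22890391506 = 4.74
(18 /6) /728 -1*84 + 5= -57509 /728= -79.00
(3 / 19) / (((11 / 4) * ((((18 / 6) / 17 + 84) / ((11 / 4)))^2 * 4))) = 3179 / 207506448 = 0.00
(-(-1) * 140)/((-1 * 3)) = -140/3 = -46.67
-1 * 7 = -7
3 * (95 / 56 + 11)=2133 / 56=38.09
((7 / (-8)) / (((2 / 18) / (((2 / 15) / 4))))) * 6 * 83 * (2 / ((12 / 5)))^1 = -1743 / 16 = -108.94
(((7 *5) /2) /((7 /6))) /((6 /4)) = 10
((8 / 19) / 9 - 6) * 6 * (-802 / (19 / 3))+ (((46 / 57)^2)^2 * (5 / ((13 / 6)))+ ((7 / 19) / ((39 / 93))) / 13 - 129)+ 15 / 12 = 10457568348775 / 2378618892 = 4396.49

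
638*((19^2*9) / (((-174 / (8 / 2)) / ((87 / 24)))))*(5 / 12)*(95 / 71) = -54700525 / 568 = -96303.74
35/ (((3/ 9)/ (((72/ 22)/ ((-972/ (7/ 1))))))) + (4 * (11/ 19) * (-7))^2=9303091/ 35739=260.31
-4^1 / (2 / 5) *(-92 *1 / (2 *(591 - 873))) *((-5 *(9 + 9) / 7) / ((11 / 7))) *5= 34500 / 517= 66.73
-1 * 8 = -8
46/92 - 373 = -745/2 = -372.50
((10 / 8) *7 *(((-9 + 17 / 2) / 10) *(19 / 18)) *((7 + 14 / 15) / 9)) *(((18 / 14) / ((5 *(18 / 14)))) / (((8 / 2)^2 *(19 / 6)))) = -833 / 518400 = -0.00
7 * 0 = 0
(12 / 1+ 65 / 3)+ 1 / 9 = 304 / 9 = 33.78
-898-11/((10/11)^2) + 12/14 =-637317/700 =-910.45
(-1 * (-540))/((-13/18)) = -9720/13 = -747.69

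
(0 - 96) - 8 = -104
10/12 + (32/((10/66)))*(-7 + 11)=25369/30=845.63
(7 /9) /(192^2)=7 /331776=0.00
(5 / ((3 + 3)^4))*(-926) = -2315 / 648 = -3.57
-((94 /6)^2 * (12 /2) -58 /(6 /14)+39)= -1376.33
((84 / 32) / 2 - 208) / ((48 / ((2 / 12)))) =-3307 / 4608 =-0.72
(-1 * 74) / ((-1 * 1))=74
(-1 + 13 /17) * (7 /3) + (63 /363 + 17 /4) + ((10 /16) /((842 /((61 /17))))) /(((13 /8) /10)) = 525646547 /135095532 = 3.89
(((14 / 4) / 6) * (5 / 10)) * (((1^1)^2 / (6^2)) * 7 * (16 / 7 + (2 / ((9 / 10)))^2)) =896 / 2187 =0.41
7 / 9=0.78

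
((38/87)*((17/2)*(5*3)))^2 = 2608225/841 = 3101.34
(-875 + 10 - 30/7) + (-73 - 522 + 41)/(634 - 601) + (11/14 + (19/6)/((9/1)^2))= -2366270/2673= -885.25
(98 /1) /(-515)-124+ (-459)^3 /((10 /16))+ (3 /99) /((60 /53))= -6310892731985 /40788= -154724250.56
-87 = -87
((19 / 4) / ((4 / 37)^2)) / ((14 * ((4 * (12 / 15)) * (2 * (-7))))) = -130055 / 200704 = -0.65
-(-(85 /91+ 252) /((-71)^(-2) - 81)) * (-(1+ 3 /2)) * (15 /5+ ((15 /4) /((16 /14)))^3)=145723805394513 /487025803264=299.21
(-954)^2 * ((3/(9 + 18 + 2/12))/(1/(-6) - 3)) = -98292528/3097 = -31737.98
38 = 38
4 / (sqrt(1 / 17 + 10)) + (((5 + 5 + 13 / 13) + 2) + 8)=4*sqrt(323) / 57 + 21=22.26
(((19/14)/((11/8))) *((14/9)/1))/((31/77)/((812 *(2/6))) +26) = 863968/14631453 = 0.06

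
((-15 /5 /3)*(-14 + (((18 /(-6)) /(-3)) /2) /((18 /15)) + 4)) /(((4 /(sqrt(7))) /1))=115*sqrt(7) /48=6.34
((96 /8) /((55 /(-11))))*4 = -48 /5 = -9.60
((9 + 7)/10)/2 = 4/5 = 0.80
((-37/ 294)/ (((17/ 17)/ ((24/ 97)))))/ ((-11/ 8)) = 1184/ 52283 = 0.02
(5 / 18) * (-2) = -5 / 9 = -0.56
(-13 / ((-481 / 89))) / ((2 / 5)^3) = 37.58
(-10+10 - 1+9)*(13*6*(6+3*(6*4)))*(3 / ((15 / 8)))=389376 / 5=77875.20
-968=-968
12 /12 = 1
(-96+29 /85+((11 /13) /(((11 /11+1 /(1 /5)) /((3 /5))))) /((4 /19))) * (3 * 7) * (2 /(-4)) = 1000.20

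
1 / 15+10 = 151 / 15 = 10.07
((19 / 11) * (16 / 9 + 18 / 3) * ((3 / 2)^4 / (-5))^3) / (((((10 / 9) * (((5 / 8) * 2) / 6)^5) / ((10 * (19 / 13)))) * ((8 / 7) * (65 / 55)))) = -4568720686614 / 13203125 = -346033.28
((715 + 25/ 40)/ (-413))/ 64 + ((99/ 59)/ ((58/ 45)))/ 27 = 129655/ 6132224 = 0.02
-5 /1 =-5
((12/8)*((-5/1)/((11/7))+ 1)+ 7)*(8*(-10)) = -3280/11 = -298.18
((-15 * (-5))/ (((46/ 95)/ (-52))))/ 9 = -61750/ 69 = -894.93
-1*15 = -15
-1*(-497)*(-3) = -1491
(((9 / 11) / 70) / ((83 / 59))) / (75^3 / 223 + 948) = 39471 / 13490953630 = 0.00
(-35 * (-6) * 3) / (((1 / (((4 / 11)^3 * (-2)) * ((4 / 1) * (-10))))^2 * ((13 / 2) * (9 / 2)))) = 7340032000 / 23030293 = 318.71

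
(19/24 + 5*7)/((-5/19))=-16321/120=-136.01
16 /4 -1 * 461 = -457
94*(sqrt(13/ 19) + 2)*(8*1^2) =752*sqrt(247)/ 19 + 1504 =2126.03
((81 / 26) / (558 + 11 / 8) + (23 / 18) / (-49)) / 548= -1052257 / 28118071800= -0.00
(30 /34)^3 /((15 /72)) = 16200 /4913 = 3.30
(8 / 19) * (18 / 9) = 16 / 19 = 0.84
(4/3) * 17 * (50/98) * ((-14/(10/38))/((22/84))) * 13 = -335920/11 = -30538.18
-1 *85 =-85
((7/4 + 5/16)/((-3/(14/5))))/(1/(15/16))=-231/128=-1.80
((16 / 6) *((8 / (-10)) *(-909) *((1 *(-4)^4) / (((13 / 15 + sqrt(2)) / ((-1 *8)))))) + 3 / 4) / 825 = 1032585497 / 309100 - 59572224 *sqrt(2) / 15455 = -2110.55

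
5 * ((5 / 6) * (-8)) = -33.33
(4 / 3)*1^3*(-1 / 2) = -2 / 3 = -0.67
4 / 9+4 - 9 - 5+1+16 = 7.44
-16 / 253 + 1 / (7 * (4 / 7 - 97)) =-11053 / 170775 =-0.06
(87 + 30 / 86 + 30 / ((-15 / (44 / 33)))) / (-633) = -10924 / 81657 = -0.13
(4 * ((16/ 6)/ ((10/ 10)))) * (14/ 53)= 448/ 159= 2.82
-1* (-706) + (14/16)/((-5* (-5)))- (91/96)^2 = 705.14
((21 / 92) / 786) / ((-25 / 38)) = -133 / 301300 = -0.00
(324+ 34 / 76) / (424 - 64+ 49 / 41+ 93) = 505489 / 707636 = 0.71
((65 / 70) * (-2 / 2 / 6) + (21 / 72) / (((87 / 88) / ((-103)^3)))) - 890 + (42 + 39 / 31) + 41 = -73216076057 / 226548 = -323181.30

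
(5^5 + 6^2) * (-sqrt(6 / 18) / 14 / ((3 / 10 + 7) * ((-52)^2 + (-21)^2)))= -0.01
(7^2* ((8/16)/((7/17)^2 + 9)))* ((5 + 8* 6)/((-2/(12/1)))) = -42483/50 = -849.66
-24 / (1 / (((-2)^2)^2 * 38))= -14592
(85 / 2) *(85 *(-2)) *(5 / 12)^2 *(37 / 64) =-6683125 / 9216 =-725.17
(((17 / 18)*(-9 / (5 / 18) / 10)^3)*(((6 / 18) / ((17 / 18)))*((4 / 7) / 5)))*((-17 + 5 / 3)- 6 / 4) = 11927898 / 546875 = 21.81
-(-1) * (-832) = -832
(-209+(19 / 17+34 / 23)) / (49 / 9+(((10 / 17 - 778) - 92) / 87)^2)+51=259825274781 / 5298229423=49.04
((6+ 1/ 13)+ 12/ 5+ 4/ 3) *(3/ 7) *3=5739/ 455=12.61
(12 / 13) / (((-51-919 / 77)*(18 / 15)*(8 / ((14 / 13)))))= -2695 / 1637948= -0.00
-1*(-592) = 592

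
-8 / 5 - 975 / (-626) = -133 / 3130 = -0.04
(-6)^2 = 36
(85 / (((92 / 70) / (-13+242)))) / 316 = 681275 / 14536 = 46.87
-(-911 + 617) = 294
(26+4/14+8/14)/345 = 188/2415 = 0.08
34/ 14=17/ 7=2.43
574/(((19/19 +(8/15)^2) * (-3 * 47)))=-43050/13583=-3.17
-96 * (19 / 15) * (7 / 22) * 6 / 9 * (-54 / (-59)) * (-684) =52399872 / 3245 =16147.88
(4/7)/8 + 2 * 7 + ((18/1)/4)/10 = 2033/140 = 14.52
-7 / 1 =-7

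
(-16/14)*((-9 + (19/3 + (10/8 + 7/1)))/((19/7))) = -134/57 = -2.35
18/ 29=0.62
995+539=1534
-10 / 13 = -0.77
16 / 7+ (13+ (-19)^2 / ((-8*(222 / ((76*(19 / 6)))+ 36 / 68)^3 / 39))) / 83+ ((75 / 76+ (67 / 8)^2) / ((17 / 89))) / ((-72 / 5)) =-30.35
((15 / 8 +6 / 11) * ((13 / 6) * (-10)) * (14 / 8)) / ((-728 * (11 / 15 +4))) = 0.03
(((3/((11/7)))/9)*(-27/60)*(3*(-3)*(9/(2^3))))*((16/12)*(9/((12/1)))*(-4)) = -1701/440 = -3.87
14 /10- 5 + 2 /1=-8 /5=-1.60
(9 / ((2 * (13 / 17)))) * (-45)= -6885 / 26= -264.81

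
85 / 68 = 1.25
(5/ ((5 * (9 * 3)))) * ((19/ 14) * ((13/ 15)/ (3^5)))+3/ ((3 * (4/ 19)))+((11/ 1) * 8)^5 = 14542286258813849/ 2755620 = 5277319172.75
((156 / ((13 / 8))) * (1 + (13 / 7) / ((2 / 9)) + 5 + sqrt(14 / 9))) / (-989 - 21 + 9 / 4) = -38592 / 28217 - 128 * sqrt(14) / 4031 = -1.49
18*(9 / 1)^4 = 118098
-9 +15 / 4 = -5.25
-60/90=-2/3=-0.67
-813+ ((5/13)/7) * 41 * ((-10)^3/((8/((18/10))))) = -120108/91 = -1319.87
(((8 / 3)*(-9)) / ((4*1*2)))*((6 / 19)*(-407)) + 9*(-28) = 2538 / 19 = 133.58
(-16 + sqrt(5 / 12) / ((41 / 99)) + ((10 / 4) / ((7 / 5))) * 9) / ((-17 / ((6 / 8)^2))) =-297 * sqrt(15) / 22304 - 9 / 3808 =-0.05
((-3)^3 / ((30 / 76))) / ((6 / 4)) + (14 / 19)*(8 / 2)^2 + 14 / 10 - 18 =-4789 / 95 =-50.41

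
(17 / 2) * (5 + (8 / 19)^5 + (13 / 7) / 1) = 1012198088 / 17332693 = 58.40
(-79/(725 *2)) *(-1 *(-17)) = -1343/1450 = -0.93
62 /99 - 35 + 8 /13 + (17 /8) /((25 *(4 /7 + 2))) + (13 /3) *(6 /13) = -1814687 /57200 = -31.73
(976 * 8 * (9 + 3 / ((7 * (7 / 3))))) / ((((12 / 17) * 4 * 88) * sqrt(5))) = 31110 * sqrt(5) / 539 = 129.06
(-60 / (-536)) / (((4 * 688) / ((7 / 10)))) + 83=61215509 / 737536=83.00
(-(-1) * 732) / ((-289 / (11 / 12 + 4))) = -3599 / 289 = -12.45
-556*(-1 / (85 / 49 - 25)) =-6811 / 285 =-23.90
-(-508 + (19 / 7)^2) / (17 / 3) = 4329 / 49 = 88.35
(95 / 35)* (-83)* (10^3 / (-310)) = 157700 / 217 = 726.73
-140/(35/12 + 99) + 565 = 689315/1223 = 563.63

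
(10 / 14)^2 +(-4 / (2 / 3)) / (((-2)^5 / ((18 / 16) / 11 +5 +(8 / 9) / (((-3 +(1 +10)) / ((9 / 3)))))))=105515 / 68992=1.53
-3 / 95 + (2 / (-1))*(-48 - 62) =20897 / 95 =219.97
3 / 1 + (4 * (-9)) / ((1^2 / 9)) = -321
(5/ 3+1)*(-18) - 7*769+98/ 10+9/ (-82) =-2222737/ 410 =-5421.31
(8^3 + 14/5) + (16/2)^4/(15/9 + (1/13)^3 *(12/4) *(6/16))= 1306142058/439535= 2971.65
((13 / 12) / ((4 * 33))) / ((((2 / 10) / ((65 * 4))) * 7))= 4225 / 2772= 1.52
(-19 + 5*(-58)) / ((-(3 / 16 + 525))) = 1648 / 2801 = 0.59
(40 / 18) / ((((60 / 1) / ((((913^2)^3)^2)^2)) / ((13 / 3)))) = 1462992208275138417535500998051177617806408554298616118471207762691857293 / 81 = 18061632200927634784388900000000000000000000000000000000000000000000000.00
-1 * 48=-48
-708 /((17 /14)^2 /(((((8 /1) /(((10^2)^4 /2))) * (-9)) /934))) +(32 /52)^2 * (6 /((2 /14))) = 283422313191633 /17819333593750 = 15.91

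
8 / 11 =0.73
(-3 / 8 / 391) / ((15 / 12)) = -3 / 3910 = -0.00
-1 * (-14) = 14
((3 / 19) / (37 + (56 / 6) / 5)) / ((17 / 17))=45 / 11077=0.00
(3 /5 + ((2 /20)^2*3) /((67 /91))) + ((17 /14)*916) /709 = 2.21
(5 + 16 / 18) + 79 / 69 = 7.03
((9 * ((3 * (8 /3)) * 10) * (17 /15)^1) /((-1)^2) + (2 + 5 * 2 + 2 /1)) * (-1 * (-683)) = 566890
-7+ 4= -3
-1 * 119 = -119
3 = 3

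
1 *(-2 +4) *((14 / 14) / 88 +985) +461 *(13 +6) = 472077 / 44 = 10729.02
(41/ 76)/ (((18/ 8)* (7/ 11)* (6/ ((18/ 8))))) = 451/ 3192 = 0.14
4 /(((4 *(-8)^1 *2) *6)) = -1 /96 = -0.01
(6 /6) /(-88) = -1 /88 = -0.01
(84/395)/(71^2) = 84/1991195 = 0.00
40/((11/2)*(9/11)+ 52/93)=7440/941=7.91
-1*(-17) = 17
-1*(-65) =65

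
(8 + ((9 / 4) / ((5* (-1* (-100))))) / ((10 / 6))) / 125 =80027 / 1250000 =0.06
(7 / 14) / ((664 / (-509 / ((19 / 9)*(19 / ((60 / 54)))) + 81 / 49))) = -220169 / 23490992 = -0.01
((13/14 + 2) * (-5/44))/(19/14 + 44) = -41/5588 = -0.01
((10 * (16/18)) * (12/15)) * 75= 1600/3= 533.33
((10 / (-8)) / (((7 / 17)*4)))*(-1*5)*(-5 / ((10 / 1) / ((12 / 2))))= -11.38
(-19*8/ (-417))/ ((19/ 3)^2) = 0.01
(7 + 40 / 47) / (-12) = -123 / 188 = -0.65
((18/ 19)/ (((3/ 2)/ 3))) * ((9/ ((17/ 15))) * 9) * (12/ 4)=131220/ 323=406.25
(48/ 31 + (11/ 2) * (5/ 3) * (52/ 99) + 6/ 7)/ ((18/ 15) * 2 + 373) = 211520/ 10997343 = 0.02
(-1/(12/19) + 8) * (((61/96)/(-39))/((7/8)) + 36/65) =96437/28080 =3.43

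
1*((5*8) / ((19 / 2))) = 80 / 19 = 4.21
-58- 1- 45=-104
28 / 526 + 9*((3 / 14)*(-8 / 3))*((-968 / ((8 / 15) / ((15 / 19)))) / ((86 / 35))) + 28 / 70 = 3222565682 / 1074355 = 2999.54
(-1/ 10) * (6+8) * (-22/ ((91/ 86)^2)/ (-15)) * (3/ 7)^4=-4393224/ 71009575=-0.06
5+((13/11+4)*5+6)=406/11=36.91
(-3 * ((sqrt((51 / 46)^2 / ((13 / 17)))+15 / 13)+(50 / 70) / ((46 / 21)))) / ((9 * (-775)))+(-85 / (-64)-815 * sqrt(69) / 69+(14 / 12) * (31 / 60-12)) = -815 * sqrt(69) / 69-322164179 / 26694720+17 * sqrt(221) / 463450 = -110.18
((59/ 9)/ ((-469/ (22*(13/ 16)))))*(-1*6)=8437/ 5628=1.50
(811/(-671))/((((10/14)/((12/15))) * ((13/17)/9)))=-3474324/218075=-15.93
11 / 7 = 1.57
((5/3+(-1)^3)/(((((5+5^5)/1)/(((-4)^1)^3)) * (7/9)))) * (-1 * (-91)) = -2496/1565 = -1.59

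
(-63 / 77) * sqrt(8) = -18 * sqrt(2) / 11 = -2.31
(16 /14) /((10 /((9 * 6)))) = 216 /35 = 6.17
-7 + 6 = -1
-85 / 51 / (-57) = 0.03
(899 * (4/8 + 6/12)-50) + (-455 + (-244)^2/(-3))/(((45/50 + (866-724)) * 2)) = 777.97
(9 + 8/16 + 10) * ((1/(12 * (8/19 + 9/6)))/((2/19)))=4693/584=8.04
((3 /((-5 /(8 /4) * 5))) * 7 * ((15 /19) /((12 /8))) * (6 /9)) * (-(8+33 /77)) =472 /95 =4.97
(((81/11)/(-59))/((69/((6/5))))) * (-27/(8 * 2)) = 2187/597080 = 0.00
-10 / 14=-5 / 7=-0.71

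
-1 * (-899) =899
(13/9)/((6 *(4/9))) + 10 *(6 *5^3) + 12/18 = 7501.21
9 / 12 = 3 / 4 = 0.75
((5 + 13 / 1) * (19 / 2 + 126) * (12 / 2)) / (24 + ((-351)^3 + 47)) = -7317 / 21621740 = -0.00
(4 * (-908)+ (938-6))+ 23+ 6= -2671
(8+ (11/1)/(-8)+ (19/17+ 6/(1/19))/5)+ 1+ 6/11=233331/7480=31.19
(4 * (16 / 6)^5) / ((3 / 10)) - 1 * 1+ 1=1310720 / 729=1797.97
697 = 697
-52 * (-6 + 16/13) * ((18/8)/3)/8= 23.25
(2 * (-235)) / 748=-235 / 374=-0.63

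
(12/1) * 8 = 96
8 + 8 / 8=9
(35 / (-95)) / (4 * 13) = -7 / 988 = -0.01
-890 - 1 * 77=-967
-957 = -957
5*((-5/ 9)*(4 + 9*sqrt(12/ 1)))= -50*sqrt(3) - 100/ 9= -97.71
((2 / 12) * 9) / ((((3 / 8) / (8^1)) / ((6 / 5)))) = 192 / 5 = 38.40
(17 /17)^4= 1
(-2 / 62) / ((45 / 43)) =-43 / 1395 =-0.03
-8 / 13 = -0.62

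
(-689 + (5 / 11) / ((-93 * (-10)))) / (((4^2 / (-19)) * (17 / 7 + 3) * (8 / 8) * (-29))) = -9867851 / 1898688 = -5.20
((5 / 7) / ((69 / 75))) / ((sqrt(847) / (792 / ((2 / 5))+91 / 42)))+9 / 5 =9 / 5+212375 *sqrt(7) / 10626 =54.68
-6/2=-3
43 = 43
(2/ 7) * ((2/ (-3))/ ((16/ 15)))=-5/ 28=-0.18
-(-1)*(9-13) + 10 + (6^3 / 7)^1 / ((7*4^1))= 348 / 49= 7.10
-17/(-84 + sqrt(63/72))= 34*sqrt(14)/56441 + 1632/8063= 0.20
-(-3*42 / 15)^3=592.70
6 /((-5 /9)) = -54 /5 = -10.80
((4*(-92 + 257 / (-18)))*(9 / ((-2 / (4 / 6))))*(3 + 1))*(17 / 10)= 8672.27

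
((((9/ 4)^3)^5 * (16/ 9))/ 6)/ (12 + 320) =7625597484987/ 44560285696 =171.13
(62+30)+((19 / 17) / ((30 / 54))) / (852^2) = 630729939 / 6855760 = 92.00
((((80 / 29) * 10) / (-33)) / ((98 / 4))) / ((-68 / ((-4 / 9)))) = -1600 / 7174629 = -0.00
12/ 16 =3/ 4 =0.75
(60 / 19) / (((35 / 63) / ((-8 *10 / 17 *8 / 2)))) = -34560 / 323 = -107.00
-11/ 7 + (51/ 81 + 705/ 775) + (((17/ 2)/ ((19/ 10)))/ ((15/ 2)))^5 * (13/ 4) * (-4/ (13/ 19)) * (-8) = 393275791771/ 34359783255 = 11.45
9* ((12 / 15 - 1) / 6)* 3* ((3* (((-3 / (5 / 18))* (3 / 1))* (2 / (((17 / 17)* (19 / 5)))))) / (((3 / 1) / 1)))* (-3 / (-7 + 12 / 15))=4374 / 589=7.43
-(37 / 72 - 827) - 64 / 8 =58931 / 72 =818.49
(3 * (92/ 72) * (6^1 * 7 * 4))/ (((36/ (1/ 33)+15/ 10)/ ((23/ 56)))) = 529/ 2379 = 0.22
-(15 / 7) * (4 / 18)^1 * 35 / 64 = -25 / 96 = -0.26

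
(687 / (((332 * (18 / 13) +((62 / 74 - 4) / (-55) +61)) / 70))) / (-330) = -3855215 / 13776436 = -0.28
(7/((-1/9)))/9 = -7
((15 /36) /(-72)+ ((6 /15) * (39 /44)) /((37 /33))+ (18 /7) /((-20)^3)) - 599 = -8373276833 /13986000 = -598.69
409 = 409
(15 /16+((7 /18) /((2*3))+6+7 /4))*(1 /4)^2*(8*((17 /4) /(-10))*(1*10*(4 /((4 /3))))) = -64277 /1152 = -55.80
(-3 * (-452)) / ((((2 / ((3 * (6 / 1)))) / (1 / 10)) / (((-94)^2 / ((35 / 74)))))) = 22799303.59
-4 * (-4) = 16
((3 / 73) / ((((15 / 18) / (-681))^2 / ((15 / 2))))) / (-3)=-25043094 / 365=-68611.22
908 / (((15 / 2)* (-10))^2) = 908 / 5625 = 0.16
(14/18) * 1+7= 7.78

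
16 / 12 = 4 / 3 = 1.33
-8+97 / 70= -463 / 70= -6.61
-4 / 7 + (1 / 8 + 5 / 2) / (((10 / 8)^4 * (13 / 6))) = -4276 / 56875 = -0.08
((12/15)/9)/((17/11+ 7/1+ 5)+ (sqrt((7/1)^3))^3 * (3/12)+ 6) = -30272/43938421623+ 4648336 * sqrt(7)/219692108115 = 0.00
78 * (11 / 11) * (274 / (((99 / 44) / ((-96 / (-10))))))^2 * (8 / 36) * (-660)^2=10319259063637.33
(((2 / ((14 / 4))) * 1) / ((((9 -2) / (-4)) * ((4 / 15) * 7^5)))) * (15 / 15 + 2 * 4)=-540 / 823543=-0.00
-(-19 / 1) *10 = 190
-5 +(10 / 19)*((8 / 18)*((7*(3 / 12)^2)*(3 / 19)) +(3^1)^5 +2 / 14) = 1864715 / 15162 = 122.99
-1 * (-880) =880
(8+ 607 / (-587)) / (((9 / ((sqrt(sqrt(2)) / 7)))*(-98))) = -1363*2^(1 / 4) / 1208046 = -0.00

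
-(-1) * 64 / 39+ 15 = 649 / 39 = 16.64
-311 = -311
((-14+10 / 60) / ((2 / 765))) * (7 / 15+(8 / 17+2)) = -62167 / 4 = -15541.75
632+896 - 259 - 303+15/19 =18369/19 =966.79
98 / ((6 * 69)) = 49 / 207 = 0.24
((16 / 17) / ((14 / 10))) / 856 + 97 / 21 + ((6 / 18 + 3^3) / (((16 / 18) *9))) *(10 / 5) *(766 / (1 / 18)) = 3599209855 / 38199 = 94222.62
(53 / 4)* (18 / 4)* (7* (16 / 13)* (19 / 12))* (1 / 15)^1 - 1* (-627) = 88559 / 130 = 681.22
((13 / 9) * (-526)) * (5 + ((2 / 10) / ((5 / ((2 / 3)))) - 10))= 2550574 / 675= 3778.63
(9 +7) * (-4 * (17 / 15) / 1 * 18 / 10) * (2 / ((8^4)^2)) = -0.00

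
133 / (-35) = -3.80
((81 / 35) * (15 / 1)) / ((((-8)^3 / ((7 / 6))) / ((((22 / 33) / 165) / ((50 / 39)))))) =-351 / 1408000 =-0.00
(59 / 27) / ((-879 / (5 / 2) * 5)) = -59 / 47466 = -0.00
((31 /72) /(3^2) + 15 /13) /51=0.02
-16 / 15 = -1.07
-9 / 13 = -0.69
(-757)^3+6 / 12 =-867596185 / 2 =-433798092.50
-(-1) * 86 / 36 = 43 / 18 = 2.39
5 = 5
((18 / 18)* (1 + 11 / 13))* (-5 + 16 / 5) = -216 / 65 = -3.32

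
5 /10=1 /2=0.50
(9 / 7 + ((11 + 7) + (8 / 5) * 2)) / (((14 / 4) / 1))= 1574 / 245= 6.42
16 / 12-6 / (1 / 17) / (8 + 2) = -133 / 15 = -8.87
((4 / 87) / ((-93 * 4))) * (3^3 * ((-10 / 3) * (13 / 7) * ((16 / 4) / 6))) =260 / 18879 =0.01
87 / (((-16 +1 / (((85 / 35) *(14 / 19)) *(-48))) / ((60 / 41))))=-8519040 / 1071371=-7.95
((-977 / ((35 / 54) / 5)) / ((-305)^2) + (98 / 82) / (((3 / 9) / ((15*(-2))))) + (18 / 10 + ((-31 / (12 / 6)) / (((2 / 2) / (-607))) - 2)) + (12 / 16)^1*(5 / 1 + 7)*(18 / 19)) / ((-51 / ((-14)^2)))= -35776.47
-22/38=-11/19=-0.58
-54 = -54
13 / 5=2.60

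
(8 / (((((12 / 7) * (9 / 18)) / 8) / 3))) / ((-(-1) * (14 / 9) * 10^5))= 9 / 6250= 0.00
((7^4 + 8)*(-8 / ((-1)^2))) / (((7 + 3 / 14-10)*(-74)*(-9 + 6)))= 44968 / 1443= 31.16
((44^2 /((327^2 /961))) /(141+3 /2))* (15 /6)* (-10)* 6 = -18.32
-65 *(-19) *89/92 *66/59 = 3627195/2714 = 1336.48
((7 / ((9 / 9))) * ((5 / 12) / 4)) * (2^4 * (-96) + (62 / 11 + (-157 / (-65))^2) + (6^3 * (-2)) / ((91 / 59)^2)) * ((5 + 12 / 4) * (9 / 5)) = -11655947517 / 650650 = -17914.31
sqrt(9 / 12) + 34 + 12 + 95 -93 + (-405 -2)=-359 + sqrt(3) / 2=-358.13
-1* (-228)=228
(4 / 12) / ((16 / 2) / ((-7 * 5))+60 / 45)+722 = 83787 / 116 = 722.30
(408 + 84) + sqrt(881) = sqrt(881) + 492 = 521.68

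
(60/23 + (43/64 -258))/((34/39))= -14622933/50048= -292.18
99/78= 33/26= 1.27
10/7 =1.43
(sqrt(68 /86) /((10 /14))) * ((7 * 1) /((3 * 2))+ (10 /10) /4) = 119 * sqrt(1462) /2580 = 1.76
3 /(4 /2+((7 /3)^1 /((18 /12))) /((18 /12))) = 81 /82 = 0.99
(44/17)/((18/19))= 418/153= 2.73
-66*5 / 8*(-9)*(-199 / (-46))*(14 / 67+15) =301129785 / 12328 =24426.49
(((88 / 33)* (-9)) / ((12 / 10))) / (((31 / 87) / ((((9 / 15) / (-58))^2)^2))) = -243 / 378029500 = -0.00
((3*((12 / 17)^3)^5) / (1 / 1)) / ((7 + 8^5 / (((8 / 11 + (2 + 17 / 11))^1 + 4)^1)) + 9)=262882305616379904 / 64745147002100523421867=0.00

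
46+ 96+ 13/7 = 143.86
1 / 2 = 0.50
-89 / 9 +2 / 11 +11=128 / 99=1.29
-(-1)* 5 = 5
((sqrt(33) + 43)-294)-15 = -266 + sqrt(33) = -260.26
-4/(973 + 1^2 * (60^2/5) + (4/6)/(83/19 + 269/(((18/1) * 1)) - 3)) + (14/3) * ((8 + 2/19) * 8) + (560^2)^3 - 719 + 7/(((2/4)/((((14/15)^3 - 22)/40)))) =7472042515956592358084848319/242276433750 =30840979455999576.18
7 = 7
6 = 6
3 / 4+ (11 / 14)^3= 3389 / 2744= 1.24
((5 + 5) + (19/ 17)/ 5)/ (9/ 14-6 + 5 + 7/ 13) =56.38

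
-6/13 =-0.46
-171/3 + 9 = -48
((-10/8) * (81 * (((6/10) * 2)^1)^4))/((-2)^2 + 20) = -2187/250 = -8.75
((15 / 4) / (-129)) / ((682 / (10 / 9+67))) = -3065 / 1055736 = -0.00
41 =41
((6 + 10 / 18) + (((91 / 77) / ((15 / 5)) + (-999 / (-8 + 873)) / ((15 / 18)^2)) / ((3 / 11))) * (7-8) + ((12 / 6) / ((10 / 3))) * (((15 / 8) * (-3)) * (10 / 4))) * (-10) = -8630617 / 311400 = -27.72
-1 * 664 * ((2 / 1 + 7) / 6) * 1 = -996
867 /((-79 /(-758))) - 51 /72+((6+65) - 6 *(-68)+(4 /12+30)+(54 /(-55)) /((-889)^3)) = 8827.44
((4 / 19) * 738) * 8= 23616 / 19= 1242.95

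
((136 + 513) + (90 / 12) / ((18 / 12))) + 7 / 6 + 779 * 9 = 45997 / 6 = 7666.17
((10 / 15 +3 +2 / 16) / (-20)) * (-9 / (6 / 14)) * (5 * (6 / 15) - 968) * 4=-15383.55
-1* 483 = -483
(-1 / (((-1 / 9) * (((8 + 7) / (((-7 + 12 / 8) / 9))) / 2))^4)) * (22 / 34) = -161051 / 860625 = -0.19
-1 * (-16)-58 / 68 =515 / 34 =15.15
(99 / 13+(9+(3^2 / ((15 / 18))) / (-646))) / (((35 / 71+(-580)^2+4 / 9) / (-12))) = -2672213652 / 4513089378005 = -0.00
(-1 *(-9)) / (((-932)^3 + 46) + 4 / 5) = -45 / 4047787606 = -0.00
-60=-60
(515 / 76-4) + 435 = 33271 / 76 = 437.78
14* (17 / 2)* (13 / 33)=1547 / 33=46.88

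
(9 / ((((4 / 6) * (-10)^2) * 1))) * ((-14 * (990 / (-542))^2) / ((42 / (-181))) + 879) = 1071060489 / 7344100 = 145.84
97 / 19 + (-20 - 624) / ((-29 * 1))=27.31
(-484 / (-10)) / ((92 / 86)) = 45.24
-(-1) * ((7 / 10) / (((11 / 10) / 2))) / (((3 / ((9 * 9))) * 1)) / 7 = 54 / 11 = 4.91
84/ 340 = 21/ 85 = 0.25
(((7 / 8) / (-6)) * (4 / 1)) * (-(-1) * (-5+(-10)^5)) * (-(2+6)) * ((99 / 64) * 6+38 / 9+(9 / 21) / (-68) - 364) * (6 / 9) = 400434454055 / 3672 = 109050777.25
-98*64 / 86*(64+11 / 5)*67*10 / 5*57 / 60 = -660697184 / 1075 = -614602.03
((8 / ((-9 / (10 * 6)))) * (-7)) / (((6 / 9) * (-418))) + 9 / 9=-71 / 209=-0.34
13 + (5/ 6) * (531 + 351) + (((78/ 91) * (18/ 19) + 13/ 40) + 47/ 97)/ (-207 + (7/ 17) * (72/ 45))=1353989278295/ 1810165112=747.99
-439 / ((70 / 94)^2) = -969751 / 1225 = -791.63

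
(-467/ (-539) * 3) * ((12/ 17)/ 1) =16812/ 9163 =1.83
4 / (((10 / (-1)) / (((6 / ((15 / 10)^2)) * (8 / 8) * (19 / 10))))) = -152 / 75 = -2.03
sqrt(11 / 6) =sqrt(66) / 6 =1.35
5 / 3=1.67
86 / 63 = 1.37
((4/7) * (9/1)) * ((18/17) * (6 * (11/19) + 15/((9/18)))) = 412128/2261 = 182.28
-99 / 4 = -24.75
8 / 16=1 / 2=0.50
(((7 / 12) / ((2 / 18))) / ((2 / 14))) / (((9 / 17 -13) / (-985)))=2461515 / 848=2902.73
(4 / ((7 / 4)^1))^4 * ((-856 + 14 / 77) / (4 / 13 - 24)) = 2005106688 / 2033647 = 985.97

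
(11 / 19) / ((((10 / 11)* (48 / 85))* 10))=2057 / 18240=0.11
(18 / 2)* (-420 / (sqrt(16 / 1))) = -945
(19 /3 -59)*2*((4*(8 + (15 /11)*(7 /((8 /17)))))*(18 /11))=-2359572 /121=-19500.60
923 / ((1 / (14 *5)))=64610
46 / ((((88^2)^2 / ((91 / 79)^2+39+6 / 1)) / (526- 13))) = 1705698837 / 93567468544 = 0.02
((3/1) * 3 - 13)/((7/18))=-72/7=-10.29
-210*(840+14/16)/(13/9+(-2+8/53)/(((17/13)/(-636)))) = -108069255/551252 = -196.04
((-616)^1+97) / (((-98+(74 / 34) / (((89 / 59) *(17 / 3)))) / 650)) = 667459950 / 193393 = 3451.31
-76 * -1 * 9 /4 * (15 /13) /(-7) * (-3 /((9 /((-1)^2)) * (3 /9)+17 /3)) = 23085 /2366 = 9.76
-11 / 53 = -0.21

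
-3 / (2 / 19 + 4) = -0.73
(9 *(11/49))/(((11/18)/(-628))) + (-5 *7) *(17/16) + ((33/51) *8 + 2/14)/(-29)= -816937879/386512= -2113.62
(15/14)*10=75/7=10.71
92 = 92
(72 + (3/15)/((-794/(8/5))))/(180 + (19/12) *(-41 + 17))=0.51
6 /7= 0.86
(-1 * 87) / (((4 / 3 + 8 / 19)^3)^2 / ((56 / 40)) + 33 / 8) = -167092290997128 / 47922479314519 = -3.49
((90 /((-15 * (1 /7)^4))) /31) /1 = -14406 /31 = -464.71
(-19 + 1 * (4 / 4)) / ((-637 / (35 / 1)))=90 / 91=0.99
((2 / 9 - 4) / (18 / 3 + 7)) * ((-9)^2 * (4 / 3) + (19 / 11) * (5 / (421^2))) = -7159121702 / 228109167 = -31.38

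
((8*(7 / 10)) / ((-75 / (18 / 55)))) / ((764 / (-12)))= 504 / 1313125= 0.00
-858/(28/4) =-858/7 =-122.57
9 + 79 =88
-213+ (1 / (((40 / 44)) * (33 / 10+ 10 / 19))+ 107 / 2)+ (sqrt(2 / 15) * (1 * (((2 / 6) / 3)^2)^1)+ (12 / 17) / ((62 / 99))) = -121134189 / 766258+ sqrt(30) / 1215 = -158.08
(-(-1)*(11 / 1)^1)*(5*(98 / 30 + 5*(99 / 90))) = 482.17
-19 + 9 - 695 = -705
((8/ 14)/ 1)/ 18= 2/ 63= 0.03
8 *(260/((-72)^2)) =65/162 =0.40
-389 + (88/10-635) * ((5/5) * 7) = -23862/5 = -4772.40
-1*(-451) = 451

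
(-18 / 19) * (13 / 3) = -78 / 19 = -4.11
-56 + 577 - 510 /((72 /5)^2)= 448019 /864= 518.54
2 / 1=2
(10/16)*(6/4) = 15/16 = 0.94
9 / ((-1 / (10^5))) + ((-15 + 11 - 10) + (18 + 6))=-899990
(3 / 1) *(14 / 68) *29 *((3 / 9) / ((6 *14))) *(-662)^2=3177269 / 102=31149.70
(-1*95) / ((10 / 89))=-1691 / 2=-845.50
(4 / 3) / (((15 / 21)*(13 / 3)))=28 / 65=0.43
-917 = -917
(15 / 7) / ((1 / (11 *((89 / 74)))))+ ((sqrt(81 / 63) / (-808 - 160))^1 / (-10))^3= 27 *sqrt(7) / 44444922368000+ 14685 / 518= 28.35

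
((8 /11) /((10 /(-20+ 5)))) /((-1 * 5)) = 12 /55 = 0.22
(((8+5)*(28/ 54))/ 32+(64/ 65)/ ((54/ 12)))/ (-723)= -12059/ 20301840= -0.00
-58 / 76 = -29 / 38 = -0.76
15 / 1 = 15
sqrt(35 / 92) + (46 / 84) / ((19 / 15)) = 115 / 266 + sqrt(805) / 46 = 1.05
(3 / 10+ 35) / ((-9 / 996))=-3906.53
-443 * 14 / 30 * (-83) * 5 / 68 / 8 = 157.71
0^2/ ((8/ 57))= 0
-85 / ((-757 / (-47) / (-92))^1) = 367540 / 757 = 485.52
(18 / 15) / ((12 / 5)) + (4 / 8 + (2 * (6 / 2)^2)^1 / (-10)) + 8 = 36 / 5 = 7.20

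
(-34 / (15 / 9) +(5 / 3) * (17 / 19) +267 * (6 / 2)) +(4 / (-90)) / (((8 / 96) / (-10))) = 224416 / 285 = 787.42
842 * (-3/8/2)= -1263/8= -157.88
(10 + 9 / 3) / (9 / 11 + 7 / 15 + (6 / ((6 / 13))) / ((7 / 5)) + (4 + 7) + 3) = 1155 / 2183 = 0.53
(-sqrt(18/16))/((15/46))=-23 * sqrt(2)/10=-3.25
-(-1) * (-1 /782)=-1 /782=-0.00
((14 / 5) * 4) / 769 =56 / 3845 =0.01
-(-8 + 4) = 4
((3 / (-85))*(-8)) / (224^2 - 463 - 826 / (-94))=0.00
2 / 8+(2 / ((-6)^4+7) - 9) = -45597 / 5212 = -8.75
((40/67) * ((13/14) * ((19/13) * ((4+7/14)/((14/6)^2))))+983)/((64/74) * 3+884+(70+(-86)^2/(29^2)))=703421971421/690349377886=1.02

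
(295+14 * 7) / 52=393 / 52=7.56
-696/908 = -0.77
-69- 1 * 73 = -142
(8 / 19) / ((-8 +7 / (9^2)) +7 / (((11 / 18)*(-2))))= -3564 / 115463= -0.03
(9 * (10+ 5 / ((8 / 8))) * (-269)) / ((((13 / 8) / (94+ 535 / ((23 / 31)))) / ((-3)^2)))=-49017405960 / 299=-163937812.58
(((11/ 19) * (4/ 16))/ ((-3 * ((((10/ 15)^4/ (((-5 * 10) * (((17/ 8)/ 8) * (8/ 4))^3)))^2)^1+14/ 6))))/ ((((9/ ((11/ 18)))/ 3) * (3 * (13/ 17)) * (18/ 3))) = -279286759310625/ 912991027609930672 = -0.00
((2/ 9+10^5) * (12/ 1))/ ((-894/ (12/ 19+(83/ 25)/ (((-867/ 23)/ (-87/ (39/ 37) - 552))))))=-544646612523116/ 7179345225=-75862.99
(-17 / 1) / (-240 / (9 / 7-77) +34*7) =-901 / 12782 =-0.07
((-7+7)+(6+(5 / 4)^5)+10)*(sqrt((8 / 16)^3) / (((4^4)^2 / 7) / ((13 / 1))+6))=1775319*sqrt(2) / 270671872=0.01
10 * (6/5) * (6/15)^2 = 48/25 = 1.92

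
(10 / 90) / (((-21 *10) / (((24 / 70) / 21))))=-2 / 231525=-0.00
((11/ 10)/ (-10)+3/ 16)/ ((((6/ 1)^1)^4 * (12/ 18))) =31/ 345600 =0.00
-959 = -959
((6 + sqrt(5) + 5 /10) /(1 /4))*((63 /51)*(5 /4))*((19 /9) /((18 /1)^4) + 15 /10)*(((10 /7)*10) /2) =177149375*sqrt(5) /2676888 + 2302941875 /5353776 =578.13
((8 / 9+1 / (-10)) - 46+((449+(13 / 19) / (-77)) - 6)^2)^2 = 1428375030396685054001464441 / 37107553594904100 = 38492837495.84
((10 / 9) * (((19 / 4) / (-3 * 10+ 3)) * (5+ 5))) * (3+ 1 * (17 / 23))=-40850 / 5589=-7.31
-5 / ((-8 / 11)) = 55 / 8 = 6.88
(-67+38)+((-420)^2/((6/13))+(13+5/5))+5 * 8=382225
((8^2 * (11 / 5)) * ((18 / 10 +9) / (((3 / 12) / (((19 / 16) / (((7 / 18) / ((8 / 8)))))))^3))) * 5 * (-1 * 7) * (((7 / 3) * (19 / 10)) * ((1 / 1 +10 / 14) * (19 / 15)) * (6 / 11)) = -3119171623488 / 6125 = -509252509.96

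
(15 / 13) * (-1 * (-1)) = 15 / 13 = 1.15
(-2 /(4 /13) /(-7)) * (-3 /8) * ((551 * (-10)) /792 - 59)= 339547 /14784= 22.97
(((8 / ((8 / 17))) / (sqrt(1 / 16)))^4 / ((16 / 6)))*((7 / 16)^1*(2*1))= 7015764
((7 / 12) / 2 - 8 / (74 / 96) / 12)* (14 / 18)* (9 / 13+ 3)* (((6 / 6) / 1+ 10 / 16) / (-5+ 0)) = 0.53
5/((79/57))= 3.61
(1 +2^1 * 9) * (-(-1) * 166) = 3154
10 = 10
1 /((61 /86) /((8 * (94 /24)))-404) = -8084 /3265753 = -0.00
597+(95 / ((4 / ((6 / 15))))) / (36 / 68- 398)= 8067535 / 13514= 596.98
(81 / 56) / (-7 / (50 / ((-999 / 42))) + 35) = 0.04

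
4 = 4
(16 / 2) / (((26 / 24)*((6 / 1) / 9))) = 144 / 13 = 11.08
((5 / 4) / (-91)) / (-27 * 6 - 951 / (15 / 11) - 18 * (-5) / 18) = 25 / 1555008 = 0.00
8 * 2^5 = 256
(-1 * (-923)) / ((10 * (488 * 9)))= 923 / 43920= 0.02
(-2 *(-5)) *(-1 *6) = -60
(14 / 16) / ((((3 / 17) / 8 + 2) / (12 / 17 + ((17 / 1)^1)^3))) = 584731 / 275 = 2126.29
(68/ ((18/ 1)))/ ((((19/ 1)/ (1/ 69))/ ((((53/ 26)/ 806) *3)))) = 901/ 41209974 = 0.00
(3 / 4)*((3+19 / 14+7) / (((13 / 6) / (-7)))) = -27.52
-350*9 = -3150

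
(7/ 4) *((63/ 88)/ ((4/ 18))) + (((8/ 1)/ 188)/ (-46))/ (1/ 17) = 4278521/ 761024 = 5.62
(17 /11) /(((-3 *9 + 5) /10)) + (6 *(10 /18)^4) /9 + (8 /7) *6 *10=1132536005 /16671501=67.93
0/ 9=0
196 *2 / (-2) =-196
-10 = -10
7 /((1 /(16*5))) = 560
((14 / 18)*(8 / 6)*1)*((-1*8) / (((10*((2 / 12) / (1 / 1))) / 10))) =-448 / 9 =-49.78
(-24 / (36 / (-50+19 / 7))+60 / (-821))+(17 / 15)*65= 105.12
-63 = -63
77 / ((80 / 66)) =63.52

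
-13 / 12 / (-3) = 13 / 36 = 0.36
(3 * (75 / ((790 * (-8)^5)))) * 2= -45 / 2588672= -0.00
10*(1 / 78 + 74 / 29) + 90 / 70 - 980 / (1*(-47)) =17779718 / 372099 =47.78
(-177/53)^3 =-5545233/148877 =-37.25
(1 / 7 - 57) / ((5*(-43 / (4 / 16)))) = 199 / 3010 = 0.07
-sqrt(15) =-3.87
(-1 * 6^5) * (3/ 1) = -23328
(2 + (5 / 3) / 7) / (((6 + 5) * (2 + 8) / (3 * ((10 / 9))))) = 47 / 693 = 0.07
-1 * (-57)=57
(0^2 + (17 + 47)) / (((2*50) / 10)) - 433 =-426.60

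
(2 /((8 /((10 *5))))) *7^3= 8575 /2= 4287.50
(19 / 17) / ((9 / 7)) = 133 / 153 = 0.87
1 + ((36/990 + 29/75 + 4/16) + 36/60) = 7501/3300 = 2.27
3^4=81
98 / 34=49 / 17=2.88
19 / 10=1.90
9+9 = 18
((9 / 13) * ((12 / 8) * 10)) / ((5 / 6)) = 162 / 13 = 12.46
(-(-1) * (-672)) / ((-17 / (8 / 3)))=1792 / 17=105.41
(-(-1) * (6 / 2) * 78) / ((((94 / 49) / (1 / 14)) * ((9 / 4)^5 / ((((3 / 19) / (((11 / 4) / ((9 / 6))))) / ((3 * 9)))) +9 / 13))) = 1211392 / 2513595673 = 0.00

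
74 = 74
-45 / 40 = -9 / 8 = -1.12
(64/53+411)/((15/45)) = 65541/53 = 1236.62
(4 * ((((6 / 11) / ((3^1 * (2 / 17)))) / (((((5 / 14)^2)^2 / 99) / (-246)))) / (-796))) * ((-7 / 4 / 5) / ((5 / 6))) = -15181964784 / 3109375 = -4882.64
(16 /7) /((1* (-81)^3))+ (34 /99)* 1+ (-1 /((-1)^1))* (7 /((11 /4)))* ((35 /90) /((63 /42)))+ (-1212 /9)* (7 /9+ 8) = -48330543794 /40920957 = -1181.07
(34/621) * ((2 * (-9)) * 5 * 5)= -1700/69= -24.64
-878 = -878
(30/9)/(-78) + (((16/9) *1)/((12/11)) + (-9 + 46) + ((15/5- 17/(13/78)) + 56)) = -4.41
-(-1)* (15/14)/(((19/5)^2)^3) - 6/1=-3951619629/658642334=-6.00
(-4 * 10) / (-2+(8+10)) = -2.50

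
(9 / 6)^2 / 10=9 / 40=0.22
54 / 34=27 / 17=1.59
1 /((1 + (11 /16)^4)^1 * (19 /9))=589824 /1523363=0.39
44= 44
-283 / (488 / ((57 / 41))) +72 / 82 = 0.07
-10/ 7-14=-108/ 7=-15.43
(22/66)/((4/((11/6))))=11/72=0.15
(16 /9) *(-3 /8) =-2 /3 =-0.67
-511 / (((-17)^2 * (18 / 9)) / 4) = -1022 / 289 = -3.54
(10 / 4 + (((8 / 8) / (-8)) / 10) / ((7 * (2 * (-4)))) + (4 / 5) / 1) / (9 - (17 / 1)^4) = -2957 / 74826752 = -0.00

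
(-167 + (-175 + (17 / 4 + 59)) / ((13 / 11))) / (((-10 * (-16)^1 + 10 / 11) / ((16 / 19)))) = -1.37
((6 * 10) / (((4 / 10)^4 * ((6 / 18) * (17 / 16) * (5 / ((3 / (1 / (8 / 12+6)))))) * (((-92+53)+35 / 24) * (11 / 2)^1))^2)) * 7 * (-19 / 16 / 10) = -6463800000000 / 28387869169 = -227.70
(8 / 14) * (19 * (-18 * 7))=-1368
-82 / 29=-2.83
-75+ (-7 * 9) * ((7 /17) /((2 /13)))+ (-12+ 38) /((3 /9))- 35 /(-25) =-27917 /170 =-164.22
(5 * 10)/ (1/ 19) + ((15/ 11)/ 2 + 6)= 21047/ 22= 956.68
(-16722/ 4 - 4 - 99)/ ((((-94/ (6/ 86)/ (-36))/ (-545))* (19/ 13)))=1638824265/ 38399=42678.83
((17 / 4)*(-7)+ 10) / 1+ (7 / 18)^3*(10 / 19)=-546257 / 27702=-19.72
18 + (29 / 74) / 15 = 20009 / 1110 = 18.03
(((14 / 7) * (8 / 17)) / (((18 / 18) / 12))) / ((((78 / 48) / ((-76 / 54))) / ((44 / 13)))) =-856064 / 25857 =-33.11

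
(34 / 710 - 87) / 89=-30868 / 31595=-0.98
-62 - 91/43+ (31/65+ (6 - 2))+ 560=1398508/2795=500.36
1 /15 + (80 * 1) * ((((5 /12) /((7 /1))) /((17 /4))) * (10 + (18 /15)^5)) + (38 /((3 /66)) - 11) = 37443016 /44625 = 839.06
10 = 10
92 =92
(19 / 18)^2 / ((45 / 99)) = 3971 / 1620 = 2.45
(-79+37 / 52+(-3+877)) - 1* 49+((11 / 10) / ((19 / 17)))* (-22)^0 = 3693617 / 4940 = 747.70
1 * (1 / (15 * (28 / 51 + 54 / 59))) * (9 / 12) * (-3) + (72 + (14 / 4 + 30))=9287633 / 88120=105.40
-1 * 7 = -7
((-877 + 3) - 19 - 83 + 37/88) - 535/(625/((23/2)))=-10839659/11000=-985.42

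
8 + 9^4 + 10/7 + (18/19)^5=113896448283/17332693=6571.19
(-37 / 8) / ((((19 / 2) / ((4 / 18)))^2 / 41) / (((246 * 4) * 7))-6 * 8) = 6966064 / 72286701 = 0.10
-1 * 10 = -10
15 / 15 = 1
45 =45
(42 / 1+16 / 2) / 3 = 50 / 3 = 16.67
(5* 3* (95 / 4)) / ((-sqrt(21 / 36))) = -1425* sqrt(21) / 14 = -466.44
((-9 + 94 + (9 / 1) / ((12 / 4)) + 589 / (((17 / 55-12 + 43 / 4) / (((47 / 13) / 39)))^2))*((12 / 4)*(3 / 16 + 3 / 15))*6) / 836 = 363626842681 / 465047909820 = 0.78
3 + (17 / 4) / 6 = 89 / 24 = 3.71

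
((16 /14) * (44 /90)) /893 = 176 /281295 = 0.00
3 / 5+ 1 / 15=0.67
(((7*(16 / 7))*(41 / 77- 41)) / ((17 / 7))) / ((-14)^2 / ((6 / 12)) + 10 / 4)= -99712 / 147543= -0.68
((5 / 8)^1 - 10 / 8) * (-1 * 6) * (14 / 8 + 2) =225 / 16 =14.06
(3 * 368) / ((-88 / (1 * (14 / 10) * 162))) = -156492 / 55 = -2845.31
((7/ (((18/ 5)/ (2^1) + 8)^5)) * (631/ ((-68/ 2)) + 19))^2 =2197265625/ 1882446119184479044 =0.00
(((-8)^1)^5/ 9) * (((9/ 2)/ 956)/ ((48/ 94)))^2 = -17672/ 57121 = -0.31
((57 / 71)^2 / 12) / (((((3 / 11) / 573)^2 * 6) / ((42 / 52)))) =33464057781 / 1048528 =31915.27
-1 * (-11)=11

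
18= 18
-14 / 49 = -2 / 7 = -0.29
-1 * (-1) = 1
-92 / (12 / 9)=-69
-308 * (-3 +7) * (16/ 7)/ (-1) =2816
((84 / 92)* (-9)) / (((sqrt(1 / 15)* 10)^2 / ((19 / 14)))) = -1539 / 920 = -1.67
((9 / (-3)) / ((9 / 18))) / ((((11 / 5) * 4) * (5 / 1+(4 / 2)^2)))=-5 / 66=-0.08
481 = 481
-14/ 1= -14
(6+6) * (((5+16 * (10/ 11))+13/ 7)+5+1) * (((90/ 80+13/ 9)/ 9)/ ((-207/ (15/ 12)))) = -975875/ 1721412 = -0.57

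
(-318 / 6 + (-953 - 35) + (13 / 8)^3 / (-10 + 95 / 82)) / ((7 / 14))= -193299677 / 92800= -2082.97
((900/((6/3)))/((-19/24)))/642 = -0.89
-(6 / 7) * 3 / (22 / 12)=-108 / 77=-1.40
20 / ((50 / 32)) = 64 / 5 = 12.80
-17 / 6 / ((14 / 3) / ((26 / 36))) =-221 / 504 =-0.44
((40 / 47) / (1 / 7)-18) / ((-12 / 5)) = 1415 / 282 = 5.02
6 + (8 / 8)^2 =7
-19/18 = -1.06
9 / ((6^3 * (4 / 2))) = 1 / 48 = 0.02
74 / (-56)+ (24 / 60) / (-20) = -939 / 700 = -1.34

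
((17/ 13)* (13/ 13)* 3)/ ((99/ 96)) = 544/ 143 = 3.80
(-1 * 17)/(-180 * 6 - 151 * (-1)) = 17/929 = 0.02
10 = 10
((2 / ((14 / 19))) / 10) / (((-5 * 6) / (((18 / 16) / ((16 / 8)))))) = -57 / 11200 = -0.01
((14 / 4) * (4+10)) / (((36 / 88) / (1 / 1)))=1078 / 9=119.78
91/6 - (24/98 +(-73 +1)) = 86.92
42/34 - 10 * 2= -319/17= -18.76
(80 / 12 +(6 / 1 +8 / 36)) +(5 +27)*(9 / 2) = 1412 / 9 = 156.89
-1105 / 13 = -85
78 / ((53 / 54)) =4212 / 53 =79.47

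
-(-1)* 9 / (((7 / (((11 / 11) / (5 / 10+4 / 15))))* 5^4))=54 / 20125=0.00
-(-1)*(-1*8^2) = -64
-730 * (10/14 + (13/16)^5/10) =-4017033123/7340032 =-547.28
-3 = -3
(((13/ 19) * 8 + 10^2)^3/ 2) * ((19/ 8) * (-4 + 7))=1509018012/ 361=4180105.30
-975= -975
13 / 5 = 2.60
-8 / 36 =-0.22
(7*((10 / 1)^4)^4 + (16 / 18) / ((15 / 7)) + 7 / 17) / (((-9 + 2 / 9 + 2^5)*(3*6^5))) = 160650000000000001897 / 1243265760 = 129216137988.07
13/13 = 1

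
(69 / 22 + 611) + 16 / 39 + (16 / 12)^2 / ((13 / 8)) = 1584659 / 2574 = 615.64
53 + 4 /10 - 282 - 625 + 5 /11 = -46923 /55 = -853.15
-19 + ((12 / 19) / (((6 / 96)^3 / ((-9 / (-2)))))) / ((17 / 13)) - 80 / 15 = 8877.81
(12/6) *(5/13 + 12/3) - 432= -5502/13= -423.23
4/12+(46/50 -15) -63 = -76.75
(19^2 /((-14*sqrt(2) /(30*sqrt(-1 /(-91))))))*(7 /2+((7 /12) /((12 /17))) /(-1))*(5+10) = -496375*sqrt(182) /2912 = -2299.61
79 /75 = 1.05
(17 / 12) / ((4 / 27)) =153 / 16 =9.56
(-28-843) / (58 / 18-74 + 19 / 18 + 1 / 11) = 172458 / 13787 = 12.51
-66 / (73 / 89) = -5874 / 73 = -80.47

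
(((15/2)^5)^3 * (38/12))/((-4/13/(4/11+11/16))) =-6669853773651123046875/46137344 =-144565187229917.77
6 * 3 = 18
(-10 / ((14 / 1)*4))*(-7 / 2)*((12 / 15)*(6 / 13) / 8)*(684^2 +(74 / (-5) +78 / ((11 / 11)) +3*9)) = 7019193 / 520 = 13498.45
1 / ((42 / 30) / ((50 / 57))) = 250 / 399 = 0.63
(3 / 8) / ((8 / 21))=63 / 64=0.98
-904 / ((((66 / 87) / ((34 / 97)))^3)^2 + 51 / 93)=-50294634103923611447 / 5748695158869167784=-8.75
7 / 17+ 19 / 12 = 407 / 204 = 2.00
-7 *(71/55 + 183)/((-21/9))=30408/55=552.87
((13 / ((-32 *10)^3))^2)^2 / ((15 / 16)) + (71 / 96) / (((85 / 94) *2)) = 7514255978267672576000000485537 / 18374686479671623680000000000000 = 0.41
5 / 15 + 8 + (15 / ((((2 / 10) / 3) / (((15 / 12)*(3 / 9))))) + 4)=1273 / 12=106.08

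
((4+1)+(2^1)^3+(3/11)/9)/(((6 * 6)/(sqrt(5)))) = 215 * sqrt(5)/594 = 0.81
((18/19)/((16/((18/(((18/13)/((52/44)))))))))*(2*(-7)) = -10647/836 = -12.74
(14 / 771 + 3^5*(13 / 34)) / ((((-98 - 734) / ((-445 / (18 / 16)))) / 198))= 11924538175 / 1363128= 8747.92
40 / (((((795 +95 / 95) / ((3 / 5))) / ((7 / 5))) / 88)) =3696 / 995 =3.71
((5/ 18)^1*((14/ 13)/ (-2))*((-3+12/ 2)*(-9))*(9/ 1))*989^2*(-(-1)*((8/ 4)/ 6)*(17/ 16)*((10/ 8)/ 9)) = 2909909975/ 1664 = 1748743.98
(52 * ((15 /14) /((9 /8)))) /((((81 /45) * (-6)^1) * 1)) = -2600 /567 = -4.59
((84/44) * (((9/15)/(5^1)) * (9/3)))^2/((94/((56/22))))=0.01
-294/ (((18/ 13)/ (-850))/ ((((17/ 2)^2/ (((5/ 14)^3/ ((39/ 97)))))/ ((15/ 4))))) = 30690972.76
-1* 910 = -910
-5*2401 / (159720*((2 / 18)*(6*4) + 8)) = -2401 / 340736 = -0.01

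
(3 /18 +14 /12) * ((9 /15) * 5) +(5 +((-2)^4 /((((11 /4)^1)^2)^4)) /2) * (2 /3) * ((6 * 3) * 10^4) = 128679100595524 /214358881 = 600297.50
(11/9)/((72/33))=121/216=0.56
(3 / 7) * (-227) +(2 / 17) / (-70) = -57886 / 595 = -97.29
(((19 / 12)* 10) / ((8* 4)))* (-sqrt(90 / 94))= -95* sqrt(235) / 3008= -0.48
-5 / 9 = -0.56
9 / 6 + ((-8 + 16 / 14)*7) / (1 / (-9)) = 867 / 2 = 433.50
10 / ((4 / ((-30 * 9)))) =-675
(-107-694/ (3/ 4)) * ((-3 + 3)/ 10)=0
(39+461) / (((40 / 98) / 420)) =514500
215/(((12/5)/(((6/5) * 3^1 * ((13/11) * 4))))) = 1524.55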